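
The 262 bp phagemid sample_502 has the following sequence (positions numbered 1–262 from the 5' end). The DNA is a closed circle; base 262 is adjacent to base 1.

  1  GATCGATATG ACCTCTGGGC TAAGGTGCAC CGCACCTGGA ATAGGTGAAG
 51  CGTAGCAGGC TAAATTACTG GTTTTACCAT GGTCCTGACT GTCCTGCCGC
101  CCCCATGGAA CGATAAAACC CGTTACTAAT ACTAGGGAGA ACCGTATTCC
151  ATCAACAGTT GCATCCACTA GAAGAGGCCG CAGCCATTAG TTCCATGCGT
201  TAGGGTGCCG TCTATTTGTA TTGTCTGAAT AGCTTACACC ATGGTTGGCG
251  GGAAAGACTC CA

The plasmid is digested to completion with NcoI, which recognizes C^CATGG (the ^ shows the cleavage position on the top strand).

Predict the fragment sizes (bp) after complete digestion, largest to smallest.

136, 100, 26 bp

NcoI sites (CCATGG) start at positions 77, 103, 239.
NcoI cuts after the first base of each site, so after positions 77, 103, 239.
Circular molecule, 3 cuts → 3 fragments:
  78–103 → 26 bp
  104–239 → 136 bp
  240–262 then 1–77 → 23 + 77 = 100 bp
Sorted largest to smallest: 136, 100, 26 bp.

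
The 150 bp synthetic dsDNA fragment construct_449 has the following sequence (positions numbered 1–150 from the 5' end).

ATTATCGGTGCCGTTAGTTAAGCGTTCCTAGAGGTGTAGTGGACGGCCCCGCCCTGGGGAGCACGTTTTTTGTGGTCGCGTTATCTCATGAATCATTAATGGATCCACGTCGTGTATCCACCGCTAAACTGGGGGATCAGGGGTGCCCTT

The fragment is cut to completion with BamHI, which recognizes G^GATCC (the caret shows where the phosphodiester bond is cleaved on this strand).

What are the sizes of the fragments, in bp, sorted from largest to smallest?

101, 49 bp

The BamHI site (GGATCC) starts at position 101.
BamHI cuts after the first base of each site, so after position 101.
Linear molecule, 1 cut → 2 fragments:
  1–101 → 101 bp
  102–150 → 49 bp
Sorted largest to smallest: 101, 49 bp.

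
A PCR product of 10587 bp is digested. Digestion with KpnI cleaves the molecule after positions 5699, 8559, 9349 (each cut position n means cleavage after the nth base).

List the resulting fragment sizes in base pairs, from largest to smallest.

Linear molecule, 3 cuts → 4 fragments:
  5699 − 0 = 5699 bp
  8559 − 5699 = 2860 bp
  9349 − 8559 = 790 bp
  10587 − 9349 = 1238 bp
Sorted largest to smallest: 5699, 2860, 1238, 790 bp.

5699, 2860, 1238, 790 bp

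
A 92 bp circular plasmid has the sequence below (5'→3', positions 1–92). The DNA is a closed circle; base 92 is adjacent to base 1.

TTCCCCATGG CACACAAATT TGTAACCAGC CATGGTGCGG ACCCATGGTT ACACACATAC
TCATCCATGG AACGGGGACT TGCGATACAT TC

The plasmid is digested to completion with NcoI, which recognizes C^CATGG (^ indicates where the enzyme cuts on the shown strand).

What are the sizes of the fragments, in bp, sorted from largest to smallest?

NcoI sites (CCATGG) start at positions 5, 30, 43, 65.
NcoI cuts after the first base of each site, so after positions 5, 30, 43, 65.
Circular molecule, 4 cuts → 4 fragments:
  6–30 → 25 bp
  31–43 → 13 bp
  44–65 → 22 bp
  66–92 then 1–5 → 27 + 5 = 32 bp
Sorted largest to smallest: 32, 25, 22, 13 bp.

32, 25, 22, 13 bp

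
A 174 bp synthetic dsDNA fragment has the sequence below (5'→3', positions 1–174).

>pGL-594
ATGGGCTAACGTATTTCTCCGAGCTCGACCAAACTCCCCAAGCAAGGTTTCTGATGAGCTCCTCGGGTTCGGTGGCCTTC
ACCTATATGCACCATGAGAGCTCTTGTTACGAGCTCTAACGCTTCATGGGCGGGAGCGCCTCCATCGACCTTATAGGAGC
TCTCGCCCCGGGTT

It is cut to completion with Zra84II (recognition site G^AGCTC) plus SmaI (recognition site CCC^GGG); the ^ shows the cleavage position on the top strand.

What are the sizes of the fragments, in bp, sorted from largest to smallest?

46, 42, 35, 21, 13, 12, 5 bp

Zra84II sites (GAGCTC) start at positions 21, 56, 98, 111, 157.
Zra84II cuts after the first base of each site, so after positions 21, 56, 98, 111, 157.
The SmaI site (CCCGGG) starts at position 167.
SmaI cuts after base 3 of each site, so after position 169.
Combined cut positions: 21, 56, 98, 111, 157, 169.
Linear molecule, 6 cuts → 7 fragments:
  1–21 → 21 bp
  22–56 → 35 bp
  57–98 → 42 bp
  99–111 → 13 bp
  112–157 → 46 bp
  158–169 → 12 bp
  170–174 → 5 bp
Sorted largest to smallest: 46, 42, 35, 21, 13, 12, 5 bp.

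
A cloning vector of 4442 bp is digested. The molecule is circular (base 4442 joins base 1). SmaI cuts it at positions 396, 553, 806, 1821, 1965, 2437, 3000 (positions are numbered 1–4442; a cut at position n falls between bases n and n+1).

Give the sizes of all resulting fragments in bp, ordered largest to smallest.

1838, 1015, 563, 472, 253, 157, 144 bp

Circular molecule, 7 cuts → 7 fragments:
  553 − 396 = 157 bp
  806 − 553 = 253 bp
  1821 − 806 = 1015 bp
  1965 − 1821 = 144 bp
  2437 − 1965 = 472 bp
  3000 − 2437 = 563 bp
  wrap: 4442 − 3000 + 396 = 1838 bp
Sorted largest to smallest: 1838, 1015, 563, 472, 253, 157, 144 bp.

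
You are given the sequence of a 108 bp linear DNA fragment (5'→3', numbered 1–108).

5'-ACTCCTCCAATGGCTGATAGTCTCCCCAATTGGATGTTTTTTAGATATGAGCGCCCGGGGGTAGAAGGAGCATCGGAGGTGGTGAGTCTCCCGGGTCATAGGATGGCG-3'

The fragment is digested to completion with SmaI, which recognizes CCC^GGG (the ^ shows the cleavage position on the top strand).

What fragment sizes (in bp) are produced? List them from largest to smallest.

56, 36, 16 bp

SmaI sites (CCCGGG) start at positions 54, 90.
SmaI cuts after base 3 of each site, so after positions 56, 92.
Linear molecule, 2 cuts → 3 fragments:
  1–56 → 56 bp
  57–92 → 36 bp
  93–108 → 16 bp
Sorted largest to smallest: 56, 36, 16 bp.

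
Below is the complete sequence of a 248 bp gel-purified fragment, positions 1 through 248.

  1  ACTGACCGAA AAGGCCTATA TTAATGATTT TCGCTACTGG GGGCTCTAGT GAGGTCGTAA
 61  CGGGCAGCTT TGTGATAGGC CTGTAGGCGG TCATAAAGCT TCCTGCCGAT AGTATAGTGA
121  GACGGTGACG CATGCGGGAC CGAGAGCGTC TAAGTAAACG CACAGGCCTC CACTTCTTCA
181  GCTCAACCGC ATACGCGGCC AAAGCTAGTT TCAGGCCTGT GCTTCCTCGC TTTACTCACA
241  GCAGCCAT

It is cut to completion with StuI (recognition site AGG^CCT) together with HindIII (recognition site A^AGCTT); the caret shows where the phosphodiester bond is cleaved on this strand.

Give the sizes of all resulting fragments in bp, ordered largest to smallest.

StuI sites (AGGCCT) start at positions 12, 77, 164, 213.
StuI cuts after base 3 of each site, so after positions 14, 79, 166, 215.
The HindIII site (AAGCTT) starts at position 96.
HindIII cuts after the first base of each site, so after position 96.
Combined cut positions: 14, 79, 96, 166, 215.
Linear molecule, 5 cuts → 6 fragments:
  1–14 → 14 bp
  15–79 → 65 bp
  80–96 → 17 bp
  97–166 → 70 bp
  167–215 → 49 bp
  216–248 → 33 bp
Sorted largest to smallest: 70, 65, 49, 33, 17, 14 bp.

70, 65, 49, 33, 17, 14 bp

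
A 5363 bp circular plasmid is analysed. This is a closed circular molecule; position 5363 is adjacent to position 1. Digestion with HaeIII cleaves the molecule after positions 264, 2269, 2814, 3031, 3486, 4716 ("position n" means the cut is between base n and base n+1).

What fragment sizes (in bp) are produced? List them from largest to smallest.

Circular molecule, 6 cuts → 6 fragments:
  2269 − 264 = 2005 bp
  2814 − 2269 = 545 bp
  3031 − 2814 = 217 bp
  3486 − 3031 = 455 bp
  4716 − 3486 = 1230 bp
  wrap: 5363 − 4716 + 264 = 911 bp
Sorted largest to smallest: 2005, 1230, 911, 545, 455, 217 bp.

2005, 1230, 911, 545, 455, 217 bp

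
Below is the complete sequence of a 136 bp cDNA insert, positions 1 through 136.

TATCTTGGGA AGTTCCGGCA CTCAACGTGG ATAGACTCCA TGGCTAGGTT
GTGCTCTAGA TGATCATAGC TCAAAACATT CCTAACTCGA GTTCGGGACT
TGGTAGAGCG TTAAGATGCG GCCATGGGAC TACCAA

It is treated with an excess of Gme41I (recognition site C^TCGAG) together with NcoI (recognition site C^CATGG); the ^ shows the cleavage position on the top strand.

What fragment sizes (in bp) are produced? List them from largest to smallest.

48, 38, 36, 14 bp

The Gme41I site (CTCGAG) starts at position 86.
Gme41I cuts after the first base of each site, so after position 86.
NcoI sites (CCATGG) start at positions 38, 122.
NcoI cuts after the first base of each site, so after positions 38, 122.
Combined cut positions: 38, 86, 122.
Linear molecule, 3 cuts → 4 fragments:
  1–38 → 38 bp
  39–86 → 48 bp
  87–122 → 36 bp
  123–136 → 14 bp
Sorted largest to smallest: 48, 38, 36, 14 bp.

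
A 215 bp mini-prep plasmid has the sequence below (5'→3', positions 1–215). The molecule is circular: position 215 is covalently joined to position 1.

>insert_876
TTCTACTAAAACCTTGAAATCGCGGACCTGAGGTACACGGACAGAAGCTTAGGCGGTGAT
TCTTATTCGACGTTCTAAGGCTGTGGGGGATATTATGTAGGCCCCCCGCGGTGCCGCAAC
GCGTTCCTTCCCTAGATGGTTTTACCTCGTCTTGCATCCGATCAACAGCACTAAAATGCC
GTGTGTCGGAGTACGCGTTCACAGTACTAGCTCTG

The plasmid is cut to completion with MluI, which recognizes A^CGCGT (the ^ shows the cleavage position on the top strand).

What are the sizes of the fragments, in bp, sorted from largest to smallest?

141, 74 bp

MluI sites (ACGCGT) start at positions 119, 193.
MluI cuts after the first base of each site, so after positions 119, 193.
Circular molecule, 2 cuts → 2 fragments:
  120–193 → 74 bp
  194–215 then 1–119 → 22 + 119 = 141 bp
Sorted largest to smallest: 141, 74 bp.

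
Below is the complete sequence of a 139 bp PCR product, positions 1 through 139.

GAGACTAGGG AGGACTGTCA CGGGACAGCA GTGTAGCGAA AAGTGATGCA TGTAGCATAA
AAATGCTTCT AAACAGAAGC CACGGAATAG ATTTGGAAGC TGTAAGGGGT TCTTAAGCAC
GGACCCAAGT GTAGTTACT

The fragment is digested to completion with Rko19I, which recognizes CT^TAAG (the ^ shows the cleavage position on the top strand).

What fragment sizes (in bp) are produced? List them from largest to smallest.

The Rko19I site (CTTAAG) starts at position 112.
Rko19I cuts after base 2 of each site, so after position 113.
Linear molecule, 1 cut → 2 fragments:
  1–113 → 113 bp
  114–139 → 26 bp
Sorted largest to smallest: 113, 26 bp.

113, 26 bp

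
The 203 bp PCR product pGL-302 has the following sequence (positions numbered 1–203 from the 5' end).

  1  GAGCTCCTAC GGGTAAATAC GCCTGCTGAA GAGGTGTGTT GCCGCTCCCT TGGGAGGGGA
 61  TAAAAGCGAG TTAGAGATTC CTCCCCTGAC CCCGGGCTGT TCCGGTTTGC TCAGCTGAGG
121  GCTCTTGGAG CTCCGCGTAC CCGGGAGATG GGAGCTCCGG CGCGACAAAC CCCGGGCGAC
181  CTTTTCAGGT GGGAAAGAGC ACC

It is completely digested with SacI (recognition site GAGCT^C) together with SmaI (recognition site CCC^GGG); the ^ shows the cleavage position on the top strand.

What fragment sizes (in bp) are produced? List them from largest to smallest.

88, 39, 30, 17, 14, 10, 5 bp

SacI sites (GAGCTC) start at positions 1, 128, 152.
SacI cuts after base 5 of each site (before the last base), so after positions 5, 132, 156.
SmaI sites (CCCGGG) start at positions 91, 140, 171.
SmaI cuts after base 3 of each site, so after positions 93, 142, 173.
Combined cut positions: 5, 93, 132, 142, 156, 173.
Linear molecule, 6 cuts → 7 fragments:
  1–5 → 5 bp
  6–93 → 88 bp
  94–132 → 39 bp
  133–142 → 10 bp
  143–156 → 14 bp
  157–173 → 17 bp
  174–203 → 30 bp
Sorted largest to smallest: 88, 39, 30, 17, 14, 10, 5 bp.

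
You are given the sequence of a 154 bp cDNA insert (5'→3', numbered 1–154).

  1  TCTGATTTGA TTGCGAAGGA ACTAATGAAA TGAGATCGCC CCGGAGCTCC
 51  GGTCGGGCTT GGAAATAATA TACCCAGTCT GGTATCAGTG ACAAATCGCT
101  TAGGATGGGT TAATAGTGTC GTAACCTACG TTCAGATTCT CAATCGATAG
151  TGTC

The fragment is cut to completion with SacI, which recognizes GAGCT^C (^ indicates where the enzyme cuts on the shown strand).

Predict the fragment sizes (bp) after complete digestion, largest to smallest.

The SacI site (GAGCTC) starts at position 44.
SacI cuts after base 5 of each site (before the last base), so after position 48.
Linear molecule, 1 cut → 2 fragments:
  1–48 → 48 bp
  49–154 → 106 bp
Sorted largest to smallest: 106, 48 bp.

106, 48 bp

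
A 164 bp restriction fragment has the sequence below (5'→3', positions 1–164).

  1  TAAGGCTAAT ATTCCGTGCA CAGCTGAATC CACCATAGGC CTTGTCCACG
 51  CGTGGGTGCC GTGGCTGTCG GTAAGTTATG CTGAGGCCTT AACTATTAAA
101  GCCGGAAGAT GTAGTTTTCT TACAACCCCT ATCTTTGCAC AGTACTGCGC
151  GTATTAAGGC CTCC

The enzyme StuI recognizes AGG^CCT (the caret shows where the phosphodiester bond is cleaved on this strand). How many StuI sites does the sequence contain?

3

AGGCCT occurs starting at positions 37, 84, 157.
StuI cuts at 3 sites.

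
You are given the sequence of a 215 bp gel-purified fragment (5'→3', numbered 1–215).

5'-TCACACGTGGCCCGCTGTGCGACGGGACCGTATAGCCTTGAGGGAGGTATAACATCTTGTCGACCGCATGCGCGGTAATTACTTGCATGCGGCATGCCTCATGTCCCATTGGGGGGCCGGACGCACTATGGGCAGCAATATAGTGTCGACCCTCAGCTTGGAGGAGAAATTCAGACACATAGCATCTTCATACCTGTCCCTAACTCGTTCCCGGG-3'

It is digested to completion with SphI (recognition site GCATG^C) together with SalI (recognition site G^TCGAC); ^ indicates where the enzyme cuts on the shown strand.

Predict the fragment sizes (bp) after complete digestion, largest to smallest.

70, 59, 49, 19, 11, 7 bp

SphI sites (GCATGC) start at positions 66, 85, 92.
SphI cuts after base 5 of each site (before the last base), so after positions 70, 89, 96.
SalI sites (GTCGAC) start at positions 59, 145.
SalI cuts after the first base of each site, so after positions 59, 145.
Combined cut positions: 59, 70, 89, 96, 145.
Linear molecule, 5 cuts → 6 fragments:
  1–59 → 59 bp
  60–70 → 11 bp
  71–89 → 19 bp
  90–96 → 7 bp
  97–145 → 49 bp
  146–215 → 70 bp
Sorted largest to smallest: 70, 59, 49, 19, 11, 7 bp.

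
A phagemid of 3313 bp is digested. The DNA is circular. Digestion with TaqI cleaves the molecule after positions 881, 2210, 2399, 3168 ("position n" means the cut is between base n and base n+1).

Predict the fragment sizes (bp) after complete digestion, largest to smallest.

Circular molecule, 4 cuts → 4 fragments:
  2210 − 881 = 1329 bp
  2399 − 2210 = 189 bp
  3168 − 2399 = 769 bp
  wrap: 3313 − 3168 + 881 = 1026 bp
Sorted largest to smallest: 1329, 1026, 769, 189 bp.

1329, 1026, 769, 189 bp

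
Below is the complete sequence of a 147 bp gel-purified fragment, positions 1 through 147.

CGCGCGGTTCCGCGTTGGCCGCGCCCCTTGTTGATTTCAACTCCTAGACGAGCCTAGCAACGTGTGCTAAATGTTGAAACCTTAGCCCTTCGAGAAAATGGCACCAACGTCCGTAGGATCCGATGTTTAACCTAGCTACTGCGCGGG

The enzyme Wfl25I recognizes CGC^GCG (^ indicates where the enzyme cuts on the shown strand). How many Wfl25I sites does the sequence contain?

1

CGCGCG occurs starting at position 1.
Wfl25I cuts at 1 site.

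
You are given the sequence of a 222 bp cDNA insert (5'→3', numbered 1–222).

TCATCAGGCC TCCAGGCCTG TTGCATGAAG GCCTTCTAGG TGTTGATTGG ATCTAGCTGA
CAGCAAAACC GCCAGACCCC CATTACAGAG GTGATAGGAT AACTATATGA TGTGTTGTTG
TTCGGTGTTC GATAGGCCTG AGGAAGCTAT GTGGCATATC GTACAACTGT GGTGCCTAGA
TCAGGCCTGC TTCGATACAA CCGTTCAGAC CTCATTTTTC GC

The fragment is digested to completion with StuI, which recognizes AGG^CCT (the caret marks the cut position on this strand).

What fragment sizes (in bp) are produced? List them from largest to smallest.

105, 49, 37, 15, 8, 8 bp

StuI sites (AGGCCT) start at positions 6, 14, 29, 134, 183.
StuI cuts after base 3 of each site, so after positions 8, 16, 31, 136, 185.
Linear molecule, 5 cuts → 6 fragments:
  1–8 → 8 bp
  9–16 → 8 bp
  17–31 → 15 bp
  32–136 → 105 bp
  137–185 → 49 bp
  186–222 → 37 bp
Sorted largest to smallest: 105, 49, 37, 15, 8, 8 bp.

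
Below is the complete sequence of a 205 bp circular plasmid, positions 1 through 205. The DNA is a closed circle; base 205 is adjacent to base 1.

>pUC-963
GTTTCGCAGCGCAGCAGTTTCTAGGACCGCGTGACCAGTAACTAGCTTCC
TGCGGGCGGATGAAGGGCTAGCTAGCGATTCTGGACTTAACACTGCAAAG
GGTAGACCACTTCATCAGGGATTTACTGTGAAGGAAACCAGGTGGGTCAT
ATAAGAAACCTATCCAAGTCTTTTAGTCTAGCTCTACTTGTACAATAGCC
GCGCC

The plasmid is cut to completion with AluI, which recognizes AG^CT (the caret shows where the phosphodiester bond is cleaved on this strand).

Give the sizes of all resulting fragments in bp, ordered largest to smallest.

110, 69, 26 bp

AluI sites (AGCT) start at positions 44, 70, 180.
AluI cuts after base 2 of each site, so after positions 45, 71, 181.
Circular molecule, 3 cuts → 3 fragments:
  46–71 → 26 bp
  72–181 → 110 bp
  182–205 then 1–45 → 24 + 45 = 69 bp
Sorted largest to smallest: 110, 69, 26 bp.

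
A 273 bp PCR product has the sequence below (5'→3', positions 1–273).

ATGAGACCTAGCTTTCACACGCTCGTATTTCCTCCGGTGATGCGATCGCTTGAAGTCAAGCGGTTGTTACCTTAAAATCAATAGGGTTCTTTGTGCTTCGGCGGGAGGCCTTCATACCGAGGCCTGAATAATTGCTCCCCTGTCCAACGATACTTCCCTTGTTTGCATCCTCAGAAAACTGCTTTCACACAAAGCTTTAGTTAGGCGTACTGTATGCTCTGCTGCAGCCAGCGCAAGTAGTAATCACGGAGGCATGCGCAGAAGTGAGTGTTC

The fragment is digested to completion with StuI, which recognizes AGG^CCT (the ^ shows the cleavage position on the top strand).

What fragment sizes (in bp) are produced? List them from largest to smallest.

151, 108, 14 bp

StuI sites (AGGCCT) start at positions 106, 120.
StuI cuts after base 3 of each site, so after positions 108, 122.
Linear molecule, 2 cuts → 3 fragments:
  1–108 → 108 bp
  109–122 → 14 bp
  123–273 → 151 bp
Sorted largest to smallest: 151, 108, 14 bp.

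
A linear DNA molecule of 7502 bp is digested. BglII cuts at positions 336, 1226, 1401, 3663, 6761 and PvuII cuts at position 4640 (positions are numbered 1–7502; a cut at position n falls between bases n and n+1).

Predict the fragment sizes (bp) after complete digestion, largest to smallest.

2262, 2121, 977, 890, 741, 336, 175 bp

Combined cut positions (sorted): 336, 1226, 1401, 3663, 4640, 6761.
Linear molecule, 6 cuts → 7 fragments:
  336 − 0 = 336 bp
  1226 − 336 = 890 bp
  1401 − 1226 = 175 bp
  3663 − 1401 = 2262 bp
  4640 − 3663 = 977 bp
  6761 − 4640 = 2121 bp
  7502 − 6761 = 741 bp
Sorted largest to smallest: 2262, 2121, 977, 890, 741, 336, 175 bp.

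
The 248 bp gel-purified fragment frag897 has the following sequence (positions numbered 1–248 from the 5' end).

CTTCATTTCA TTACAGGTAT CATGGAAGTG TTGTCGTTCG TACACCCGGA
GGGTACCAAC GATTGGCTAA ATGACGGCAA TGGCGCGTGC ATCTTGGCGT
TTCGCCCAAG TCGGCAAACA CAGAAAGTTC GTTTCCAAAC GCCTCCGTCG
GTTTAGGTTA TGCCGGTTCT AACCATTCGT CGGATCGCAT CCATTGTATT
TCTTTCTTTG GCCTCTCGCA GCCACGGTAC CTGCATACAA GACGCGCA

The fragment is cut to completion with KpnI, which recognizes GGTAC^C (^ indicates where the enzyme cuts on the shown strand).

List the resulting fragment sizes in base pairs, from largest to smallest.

174, 56, 18 bp

KpnI sites (GGTACC) start at positions 52, 226.
KpnI cuts after base 5 of each site (before the last base), so after positions 56, 230.
Linear molecule, 2 cuts → 3 fragments:
  1–56 → 56 bp
  57–230 → 174 bp
  231–248 → 18 bp
Sorted largest to smallest: 174, 56, 18 bp.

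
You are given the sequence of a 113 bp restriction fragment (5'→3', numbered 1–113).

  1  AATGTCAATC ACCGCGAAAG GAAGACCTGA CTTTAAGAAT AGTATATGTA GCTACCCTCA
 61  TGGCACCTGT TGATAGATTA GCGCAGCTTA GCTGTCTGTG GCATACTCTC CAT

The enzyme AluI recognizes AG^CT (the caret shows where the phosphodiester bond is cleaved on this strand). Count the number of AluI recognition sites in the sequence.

3

AGCT occurs starting at positions 50, 85, 90.
AluI cuts at 3 sites.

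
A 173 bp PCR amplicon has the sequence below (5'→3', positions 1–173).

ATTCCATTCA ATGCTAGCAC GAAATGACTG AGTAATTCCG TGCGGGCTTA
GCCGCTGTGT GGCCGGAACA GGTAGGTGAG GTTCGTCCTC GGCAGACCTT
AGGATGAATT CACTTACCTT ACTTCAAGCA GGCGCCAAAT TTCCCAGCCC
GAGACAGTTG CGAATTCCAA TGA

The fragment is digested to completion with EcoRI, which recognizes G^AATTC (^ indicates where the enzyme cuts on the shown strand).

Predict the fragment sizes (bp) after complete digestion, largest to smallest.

106, 56, 11 bp

EcoRI sites (GAATTC) start at positions 106, 162.
EcoRI cuts after the first base of each site, so after positions 106, 162.
Linear molecule, 2 cuts → 3 fragments:
  1–106 → 106 bp
  107–162 → 56 bp
  163–173 → 11 bp
Sorted largest to smallest: 106, 56, 11 bp.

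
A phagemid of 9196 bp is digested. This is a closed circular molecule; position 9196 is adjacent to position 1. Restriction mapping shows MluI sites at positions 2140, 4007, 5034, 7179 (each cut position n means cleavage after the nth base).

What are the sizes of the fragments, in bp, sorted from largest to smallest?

Circular molecule, 4 cuts → 4 fragments:
  4007 − 2140 = 1867 bp
  5034 − 4007 = 1027 bp
  7179 − 5034 = 2145 bp
  wrap: 9196 − 7179 + 2140 = 4157 bp
Sorted largest to smallest: 4157, 2145, 1867, 1027 bp.

4157, 2145, 1867, 1027 bp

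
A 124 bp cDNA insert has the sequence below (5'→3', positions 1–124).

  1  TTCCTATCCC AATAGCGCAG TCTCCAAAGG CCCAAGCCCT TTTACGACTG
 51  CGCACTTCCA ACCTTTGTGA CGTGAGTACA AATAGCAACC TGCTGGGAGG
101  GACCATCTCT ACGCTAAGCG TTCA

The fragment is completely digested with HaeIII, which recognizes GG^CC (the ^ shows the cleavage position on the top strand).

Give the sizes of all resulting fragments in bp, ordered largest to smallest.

94, 30 bp

The HaeIII site (GGCC) starts at position 29.
HaeIII cuts after base 2 of each site, so after position 30.
Linear molecule, 1 cut → 2 fragments:
  1–30 → 30 bp
  31–124 → 94 bp
Sorted largest to smallest: 94, 30 bp.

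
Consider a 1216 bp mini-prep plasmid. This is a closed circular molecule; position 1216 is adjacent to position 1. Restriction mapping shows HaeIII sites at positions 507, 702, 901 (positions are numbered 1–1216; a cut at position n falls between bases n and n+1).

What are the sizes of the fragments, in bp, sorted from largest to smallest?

822, 199, 195 bp

Circular molecule, 3 cuts → 3 fragments:
  702 − 507 = 195 bp
  901 − 702 = 199 bp
  wrap: 1216 − 901 + 507 = 822 bp
Sorted largest to smallest: 822, 199, 195 bp.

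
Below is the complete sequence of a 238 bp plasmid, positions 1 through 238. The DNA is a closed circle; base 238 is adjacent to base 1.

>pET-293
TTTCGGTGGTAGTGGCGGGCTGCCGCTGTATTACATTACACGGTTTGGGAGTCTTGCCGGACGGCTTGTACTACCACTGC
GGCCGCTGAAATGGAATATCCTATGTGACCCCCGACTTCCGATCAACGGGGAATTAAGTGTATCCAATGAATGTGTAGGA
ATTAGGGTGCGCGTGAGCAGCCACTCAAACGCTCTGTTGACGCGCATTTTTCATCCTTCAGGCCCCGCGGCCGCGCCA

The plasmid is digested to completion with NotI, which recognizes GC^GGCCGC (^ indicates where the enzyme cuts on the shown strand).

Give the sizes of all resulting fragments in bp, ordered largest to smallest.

148, 90 bp

NotI sites (GCGGCCGC) start at positions 79, 227.
NotI cuts after base 2 of each site, so after positions 80, 228.
Circular molecule, 2 cuts → 2 fragments:
  81–228 → 148 bp
  229–238 then 1–80 → 10 + 80 = 90 bp
Sorted largest to smallest: 148, 90 bp.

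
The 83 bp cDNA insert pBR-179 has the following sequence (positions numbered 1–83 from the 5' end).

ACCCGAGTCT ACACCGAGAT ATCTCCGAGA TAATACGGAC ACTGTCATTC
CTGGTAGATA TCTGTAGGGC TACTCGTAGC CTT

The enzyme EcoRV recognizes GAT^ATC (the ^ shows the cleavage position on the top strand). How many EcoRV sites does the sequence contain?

2

GATATC occurs starting at positions 18, 57.
EcoRV cuts at 2 sites.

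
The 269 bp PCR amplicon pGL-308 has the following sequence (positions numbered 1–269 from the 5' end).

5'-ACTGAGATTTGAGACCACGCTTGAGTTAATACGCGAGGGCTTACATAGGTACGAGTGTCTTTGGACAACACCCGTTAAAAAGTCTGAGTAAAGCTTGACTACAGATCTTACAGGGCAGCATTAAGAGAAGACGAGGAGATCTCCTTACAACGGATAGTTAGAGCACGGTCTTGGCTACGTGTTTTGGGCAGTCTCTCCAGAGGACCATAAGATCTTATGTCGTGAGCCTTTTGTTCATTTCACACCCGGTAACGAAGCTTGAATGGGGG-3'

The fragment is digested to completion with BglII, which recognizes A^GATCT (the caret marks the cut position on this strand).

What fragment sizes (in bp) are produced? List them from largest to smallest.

BglII sites (AGATCT) start at positions 103, 137, 210.
BglII cuts after the first base of each site, so after positions 103, 137, 210.
Linear molecule, 3 cuts → 4 fragments:
  1–103 → 103 bp
  104–137 → 34 bp
  138–210 → 73 bp
  211–269 → 59 bp
Sorted largest to smallest: 103, 73, 59, 34 bp.

103, 73, 59, 34 bp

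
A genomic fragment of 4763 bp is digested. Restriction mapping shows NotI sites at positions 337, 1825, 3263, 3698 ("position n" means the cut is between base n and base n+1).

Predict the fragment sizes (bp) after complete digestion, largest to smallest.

Linear molecule, 4 cuts → 5 fragments:
  337 − 0 = 337 bp
  1825 − 337 = 1488 bp
  3263 − 1825 = 1438 bp
  3698 − 3263 = 435 bp
  4763 − 3698 = 1065 bp
Sorted largest to smallest: 1488, 1438, 1065, 435, 337 bp.

1488, 1438, 1065, 435, 337 bp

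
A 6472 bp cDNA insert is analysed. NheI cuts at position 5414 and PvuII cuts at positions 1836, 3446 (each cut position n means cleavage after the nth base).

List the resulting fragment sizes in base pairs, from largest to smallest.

1968, 1836, 1610, 1058 bp

Combined cut positions (sorted): 1836, 3446, 5414.
Linear molecule, 3 cuts → 4 fragments:
  1836 − 0 = 1836 bp
  3446 − 1836 = 1610 bp
  5414 − 3446 = 1968 bp
  6472 − 5414 = 1058 bp
Sorted largest to smallest: 1968, 1836, 1610, 1058 bp.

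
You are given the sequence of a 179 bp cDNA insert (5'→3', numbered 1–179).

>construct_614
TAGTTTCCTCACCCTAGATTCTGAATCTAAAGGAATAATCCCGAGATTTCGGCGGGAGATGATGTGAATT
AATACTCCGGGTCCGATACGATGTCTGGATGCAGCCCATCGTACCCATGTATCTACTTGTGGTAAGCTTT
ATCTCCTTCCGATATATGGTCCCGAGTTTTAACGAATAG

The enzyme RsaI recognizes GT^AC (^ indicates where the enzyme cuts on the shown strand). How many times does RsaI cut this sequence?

1

GTAC occurs starting at position 111.
RsaI cuts at 1 site.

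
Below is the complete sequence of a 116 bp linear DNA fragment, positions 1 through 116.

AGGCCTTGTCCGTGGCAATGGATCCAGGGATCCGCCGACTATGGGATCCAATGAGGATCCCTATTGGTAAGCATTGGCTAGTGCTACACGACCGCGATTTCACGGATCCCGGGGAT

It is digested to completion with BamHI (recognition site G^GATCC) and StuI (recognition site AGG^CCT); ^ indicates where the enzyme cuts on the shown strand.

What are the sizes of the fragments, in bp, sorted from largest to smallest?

49, 17, 16, 12, 11, 8, 3 bp

BamHI sites (GGATCC) start at positions 20, 28, 44, 55, 104.
BamHI cuts after the first base of each site, so after positions 20, 28, 44, 55, 104.
The StuI site (AGGCCT) starts at position 1.
StuI cuts after base 3 of each site, so after position 3.
Combined cut positions: 3, 20, 28, 44, 55, 104.
Linear molecule, 6 cuts → 7 fragments:
  1–3 → 3 bp
  4–20 → 17 bp
  21–28 → 8 bp
  29–44 → 16 bp
  45–55 → 11 bp
  56–104 → 49 bp
  105–116 → 12 bp
Sorted largest to smallest: 49, 17, 16, 12, 11, 8, 3 bp.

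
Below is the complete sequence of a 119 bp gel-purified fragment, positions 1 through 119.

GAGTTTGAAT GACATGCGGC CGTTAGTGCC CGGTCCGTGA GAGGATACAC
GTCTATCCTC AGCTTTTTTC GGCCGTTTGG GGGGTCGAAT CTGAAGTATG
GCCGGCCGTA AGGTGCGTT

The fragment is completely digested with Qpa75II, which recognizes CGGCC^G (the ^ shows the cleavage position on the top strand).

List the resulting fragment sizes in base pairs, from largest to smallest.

Qpa75II sites (CGGCCG) start at positions 17, 70, 103.
Qpa75II cuts after base 5 of each site (before the last base), so after positions 21, 74, 107.
Linear molecule, 3 cuts → 4 fragments:
  1–21 → 21 bp
  22–74 → 53 bp
  75–107 → 33 bp
  108–119 → 12 bp
Sorted largest to smallest: 53, 33, 21, 12 bp.

53, 33, 21, 12 bp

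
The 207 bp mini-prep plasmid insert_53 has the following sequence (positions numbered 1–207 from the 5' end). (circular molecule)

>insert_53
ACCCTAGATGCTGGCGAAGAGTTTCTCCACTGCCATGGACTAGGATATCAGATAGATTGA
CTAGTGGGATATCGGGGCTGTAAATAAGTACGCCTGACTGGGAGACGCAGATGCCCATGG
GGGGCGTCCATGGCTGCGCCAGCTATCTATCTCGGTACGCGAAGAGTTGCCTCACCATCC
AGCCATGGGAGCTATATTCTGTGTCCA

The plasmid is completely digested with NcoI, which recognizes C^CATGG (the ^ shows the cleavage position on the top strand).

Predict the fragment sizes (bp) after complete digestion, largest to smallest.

NcoI sites (CCATGG) start at positions 33, 115, 128, 183.
NcoI cuts after the first base of each site, so after positions 33, 115, 128, 183.
Circular molecule, 4 cuts → 4 fragments:
  34–115 → 82 bp
  116–128 → 13 bp
  129–183 → 55 bp
  184–207 then 1–33 → 24 + 33 = 57 bp
Sorted largest to smallest: 82, 57, 55, 13 bp.

82, 57, 55, 13 bp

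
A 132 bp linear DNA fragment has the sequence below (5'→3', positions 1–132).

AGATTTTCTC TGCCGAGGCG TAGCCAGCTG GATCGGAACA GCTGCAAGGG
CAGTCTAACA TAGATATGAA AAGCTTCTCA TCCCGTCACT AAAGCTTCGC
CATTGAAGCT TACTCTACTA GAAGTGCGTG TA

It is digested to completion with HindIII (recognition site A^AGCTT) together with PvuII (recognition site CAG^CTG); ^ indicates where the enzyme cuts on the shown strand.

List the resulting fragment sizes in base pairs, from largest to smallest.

30, 27, 26, 21, 14, 14 bp

HindIII sites (AAGCTT) start at positions 71, 92, 106.
HindIII cuts after the first base of each site, so after positions 71, 92, 106.
PvuII sites (CAGCTG) start at positions 25, 39.
PvuII cuts after base 3 of each site, so after positions 27, 41.
Combined cut positions: 27, 41, 71, 92, 106.
Linear molecule, 5 cuts → 6 fragments:
  1–27 → 27 bp
  28–41 → 14 bp
  42–71 → 30 bp
  72–92 → 21 bp
  93–106 → 14 bp
  107–132 → 26 bp
Sorted largest to smallest: 30, 27, 26, 21, 14, 14 bp.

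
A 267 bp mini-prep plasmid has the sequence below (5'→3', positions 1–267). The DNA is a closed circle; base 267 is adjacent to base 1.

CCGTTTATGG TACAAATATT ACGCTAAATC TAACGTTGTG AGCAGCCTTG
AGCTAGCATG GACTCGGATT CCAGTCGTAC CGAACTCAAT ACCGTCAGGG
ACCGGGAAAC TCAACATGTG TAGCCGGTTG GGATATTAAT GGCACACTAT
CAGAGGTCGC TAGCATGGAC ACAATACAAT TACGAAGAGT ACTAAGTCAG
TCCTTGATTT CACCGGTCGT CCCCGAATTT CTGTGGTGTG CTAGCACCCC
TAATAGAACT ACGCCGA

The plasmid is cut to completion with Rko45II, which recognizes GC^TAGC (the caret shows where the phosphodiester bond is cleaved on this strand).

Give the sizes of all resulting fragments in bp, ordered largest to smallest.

Rko45II sites (GCTAGC) start at positions 52, 159, 240.
Rko45II cuts after base 2 of each site, so after positions 53, 160, 241.
Circular molecule, 3 cuts → 3 fragments:
  54–160 → 107 bp
  161–241 → 81 bp
  242–267 then 1–53 → 26 + 53 = 79 bp
Sorted largest to smallest: 107, 81, 79 bp.

107, 81, 79 bp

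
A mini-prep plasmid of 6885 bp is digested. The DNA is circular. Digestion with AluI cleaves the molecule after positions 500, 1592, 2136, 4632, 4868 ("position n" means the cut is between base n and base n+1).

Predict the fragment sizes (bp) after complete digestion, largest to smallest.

Circular molecule, 5 cuts → 5 fragments:
  1592 − 500 = 1092 bp
  2136 − 1592 = 544 bp
  4632 − 2136 = 2496 bp
  4868 − 4632 = 236 bp
  wrap: 6885 − 4868 + 500 = 2517 bp
Sorted largest to smallest: 2517, 2496, 1092, 544, 236 bp.

2517, 2496, 1092, 544, 236 bp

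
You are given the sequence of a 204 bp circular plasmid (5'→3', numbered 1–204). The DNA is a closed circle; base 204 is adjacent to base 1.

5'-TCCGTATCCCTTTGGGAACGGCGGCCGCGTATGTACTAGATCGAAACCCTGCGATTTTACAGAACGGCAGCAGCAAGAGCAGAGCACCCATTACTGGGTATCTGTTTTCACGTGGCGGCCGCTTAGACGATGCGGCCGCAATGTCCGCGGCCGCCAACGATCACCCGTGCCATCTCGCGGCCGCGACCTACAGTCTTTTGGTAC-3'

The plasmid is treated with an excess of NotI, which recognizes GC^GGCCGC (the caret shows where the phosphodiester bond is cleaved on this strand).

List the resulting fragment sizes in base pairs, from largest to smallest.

NotI sites (GCGGCCGC) start at positions 21, 115, 132, 147, 177.
NotI cuts after base 2 of each site, so after positions 22, 116, 133, 148, 178.
Circular molecule, 5 cuts → 5 fragments:
  23–116 → 94 bp
  117–133 → 17 bp
  134–148 → 15 bp
  149–178 → 30 bp
  179–204 then 1–22 → 26 + 22 = 48 bp
Sorted largest to smallest: 94, 48, 30, 17, 15 bp.

94, 48, 30, 17, 15 bp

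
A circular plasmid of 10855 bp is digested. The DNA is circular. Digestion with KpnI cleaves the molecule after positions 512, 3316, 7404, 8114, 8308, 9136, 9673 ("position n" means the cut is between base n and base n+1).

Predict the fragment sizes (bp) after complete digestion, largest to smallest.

4088, 2804, 1694, 828, 710, 537, 194 bp

Circular molecule, 7 cuts → 7 fragments:
  3316 − 512 = 2804 bp
  7404 − 3316 = 4088 bp
  8114 − 7404 = 710 bp
  8308 − 8114 = 194 bp
  9136 − 8308 = 828 bp
  9673 − 9136 = 537 bp
  wrap: 10855 − 9673 + 512 = 1694 bp
Sorted largest to smallest: 4088, 2804, 1694, 828, 710, 537, 194 bp.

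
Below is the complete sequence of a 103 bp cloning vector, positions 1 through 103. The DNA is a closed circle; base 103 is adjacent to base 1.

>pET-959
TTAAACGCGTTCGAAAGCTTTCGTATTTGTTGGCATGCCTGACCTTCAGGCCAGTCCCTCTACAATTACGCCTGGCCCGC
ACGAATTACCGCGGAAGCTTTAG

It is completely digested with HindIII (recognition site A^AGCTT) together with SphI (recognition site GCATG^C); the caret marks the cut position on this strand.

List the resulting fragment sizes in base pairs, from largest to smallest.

HindIII sites (AAGCTT) start at positions 15, 95.
HindIII cuts after the first base of each site, so after positions 15, 95.
The SphI site (GCATGC) starts at position 33.
SphI cuts after base 5 of each site (before the last base), so after position 37.
Combined cut positions: 15, 37, 95.
Circular molecule, 3 cuts → 3 fragments:
  16–37 → 22 bp
  38–95 → 58 bp
  96–103 then 1–15 → 8 + 15 = 23 bp
Sorted largest to smallest: 58, 23, 22 bp.

58, 23, 22 bp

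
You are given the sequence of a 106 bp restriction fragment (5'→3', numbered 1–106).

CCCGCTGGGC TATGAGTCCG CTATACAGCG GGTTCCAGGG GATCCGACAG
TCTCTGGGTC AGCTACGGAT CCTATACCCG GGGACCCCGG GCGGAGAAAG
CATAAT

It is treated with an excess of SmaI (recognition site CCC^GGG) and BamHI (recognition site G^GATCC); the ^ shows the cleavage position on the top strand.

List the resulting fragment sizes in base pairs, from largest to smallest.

40, 27, 18, 12, 9 bp

SmaI sites (CCCGGG) start at positions 77, 86.
SmaI cuts after base 3 of each site, so after positions 79, 88.
BamHI sites (GGATCC) start at positions 40, 67.
BamHI cuts after the first base of each site, so after positions 40, 67.
Combined cut positions: 40, 67, 79, 88.
Linear molecule, 4 cuts → 5 fragments:
  1–40 → 40 bp
  41–67 → 27 bp
  68–79 → 12 bp
  80–88 → 9 bp
  89–106 → 18 bp
Sorted largest to smallest: 40, 27, 18, 12, 9 bp.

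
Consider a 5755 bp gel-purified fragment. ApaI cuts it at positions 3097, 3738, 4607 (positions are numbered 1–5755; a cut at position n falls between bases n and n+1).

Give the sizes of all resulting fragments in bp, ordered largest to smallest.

Linear molecule, 3 cuts → 4 fragments:
  3097 − 0 = 3097 bp
  3738 − 3097 = 641 bp
  4607 − 3738 = 869 bp
  5755 − 4607 = 1148 bp
Sorted largest to smallest: 3097, 1148, 869, 641 bp.

3097, 1148, 869, 641 bp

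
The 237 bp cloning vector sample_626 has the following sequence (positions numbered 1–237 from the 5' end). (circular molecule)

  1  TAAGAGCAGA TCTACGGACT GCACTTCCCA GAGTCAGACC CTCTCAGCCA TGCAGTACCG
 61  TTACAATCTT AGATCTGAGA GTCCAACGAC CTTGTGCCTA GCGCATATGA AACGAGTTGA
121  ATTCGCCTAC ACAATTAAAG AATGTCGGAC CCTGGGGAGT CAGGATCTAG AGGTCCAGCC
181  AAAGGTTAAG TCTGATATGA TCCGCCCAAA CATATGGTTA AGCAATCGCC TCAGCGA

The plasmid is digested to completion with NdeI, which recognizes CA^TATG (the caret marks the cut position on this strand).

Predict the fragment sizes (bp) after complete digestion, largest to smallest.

NdeI sites (CATATG) start at positions 104, 211.
NdeI cuts after base 2 of each site, so after positions 105, 212.
Circular molecule, 2 cuts → 2 fragments:
  106–212 → 107 bp
  213–237 then 1–105 → 25 + 105 = 130 bp
Sorted largest to smallest: 130, 107 bp.

130, 107 bp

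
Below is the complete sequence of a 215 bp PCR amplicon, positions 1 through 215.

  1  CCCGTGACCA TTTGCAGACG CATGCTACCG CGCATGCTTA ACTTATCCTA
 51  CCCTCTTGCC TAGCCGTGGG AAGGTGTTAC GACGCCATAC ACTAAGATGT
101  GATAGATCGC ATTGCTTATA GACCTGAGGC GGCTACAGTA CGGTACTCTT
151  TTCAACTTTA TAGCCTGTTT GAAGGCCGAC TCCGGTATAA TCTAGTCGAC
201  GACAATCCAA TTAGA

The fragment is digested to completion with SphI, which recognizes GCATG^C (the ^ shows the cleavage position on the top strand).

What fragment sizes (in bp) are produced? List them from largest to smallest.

179, 24, 12 bp

SphI sites (GCATGC) start at positions 20, 32.
SphI cuts after base 5 of each site (before the last base), so after positions 24, 36.
Linear molecule, 2 cuts → 3 fragments:
  1–24 → 24 bp
  25–36 → 12 bp
  37–215 → 179 bp
Sorted largest to smallest: 179, 24, 12 bp.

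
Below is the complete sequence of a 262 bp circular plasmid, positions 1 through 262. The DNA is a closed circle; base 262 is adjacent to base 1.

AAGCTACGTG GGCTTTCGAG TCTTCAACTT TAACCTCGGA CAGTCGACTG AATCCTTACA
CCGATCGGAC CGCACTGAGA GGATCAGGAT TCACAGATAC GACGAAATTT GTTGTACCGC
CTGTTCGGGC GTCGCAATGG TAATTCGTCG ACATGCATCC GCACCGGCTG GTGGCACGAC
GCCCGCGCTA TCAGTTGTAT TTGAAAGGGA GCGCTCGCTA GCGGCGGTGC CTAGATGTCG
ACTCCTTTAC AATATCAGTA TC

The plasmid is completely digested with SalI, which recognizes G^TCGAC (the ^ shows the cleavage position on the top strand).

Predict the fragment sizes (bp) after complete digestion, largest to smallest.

104, 90, 68 bp

SalI sites (GTCGAC) start at positions 43, 147, 237.
SalI cuts after the first base of each site, so after positions 43, 147, 237.
Circular molecule, 3 cuts → 3 fragments:
  44–147 → 104 bp
  148–237 → 90 bp
  238–262 then 1–43 → 25 + 43 = 68 bp
Sorted largest to smallest: 104, 90, 68 bp.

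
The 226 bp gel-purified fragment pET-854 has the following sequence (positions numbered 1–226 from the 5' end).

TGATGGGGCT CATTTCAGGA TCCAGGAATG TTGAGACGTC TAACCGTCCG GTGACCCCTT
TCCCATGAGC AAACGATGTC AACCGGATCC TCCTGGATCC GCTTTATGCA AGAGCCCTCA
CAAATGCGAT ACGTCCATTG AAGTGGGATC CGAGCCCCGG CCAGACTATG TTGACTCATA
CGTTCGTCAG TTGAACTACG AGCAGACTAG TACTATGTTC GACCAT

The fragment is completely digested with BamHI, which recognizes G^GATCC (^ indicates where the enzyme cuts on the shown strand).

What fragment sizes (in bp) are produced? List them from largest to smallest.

80, 67, 51, 18, 10 bp

BamHI sites (GGATCC) start at positions 18, 85, 95, 146.
BamHI cuts after the first base of each site, so after positions 18, 85, 95, 146.
Linear molecule, 4 cuts → 5 fragments:
  1–18 → 18 bp
  19–85 → 67 bp
  86–95 → 10 bp
  96–146 → 51 bp
  147–226 → 80 bp
Sorted largest to smallest: 80, 67, 51, 18, 10 bp.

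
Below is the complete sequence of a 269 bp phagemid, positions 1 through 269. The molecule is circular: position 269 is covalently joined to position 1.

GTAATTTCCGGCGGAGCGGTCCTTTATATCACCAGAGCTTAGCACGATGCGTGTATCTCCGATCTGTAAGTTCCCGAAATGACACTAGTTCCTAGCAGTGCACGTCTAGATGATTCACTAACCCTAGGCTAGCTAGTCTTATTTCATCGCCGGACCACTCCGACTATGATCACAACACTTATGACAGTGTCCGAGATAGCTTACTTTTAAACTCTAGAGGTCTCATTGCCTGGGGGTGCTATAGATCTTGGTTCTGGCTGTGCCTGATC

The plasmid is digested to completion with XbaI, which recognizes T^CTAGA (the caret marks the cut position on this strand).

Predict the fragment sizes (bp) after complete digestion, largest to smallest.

161, 108 bp

XbaI sites (TCTAGA) start at positions 105, 213.
XbaI cuts after the first base of each site, so after positions 105, 213.
Circular molecule, 2 cuts → 2 fragments:
  106–213 → 108 bp
  214–269 then 1–105 → 56 + 105 = 161 bp
Sorted largest to smallest: 161, 108 bp.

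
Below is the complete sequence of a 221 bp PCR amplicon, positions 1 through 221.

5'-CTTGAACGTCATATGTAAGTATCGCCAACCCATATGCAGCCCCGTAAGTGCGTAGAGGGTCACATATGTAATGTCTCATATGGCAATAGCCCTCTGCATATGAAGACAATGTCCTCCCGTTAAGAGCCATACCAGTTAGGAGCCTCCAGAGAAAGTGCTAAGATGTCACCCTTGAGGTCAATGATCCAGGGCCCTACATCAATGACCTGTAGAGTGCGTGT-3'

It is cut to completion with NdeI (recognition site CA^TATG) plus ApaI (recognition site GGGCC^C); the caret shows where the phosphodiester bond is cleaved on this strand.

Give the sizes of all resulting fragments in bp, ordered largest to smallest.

95, 32, 28, 21, 20, 14, 11 bp

NdeI sites (CATATG) start at positions 10, 31, 63, 77, 97.
NdeI cuts after base 2 of each site, so after positions 11, 32, 64, 78, 98.
The ApaI site (GGGCCC) starts at position 189.
ApaI cuts after base 5 of each site (before the last base), so after position 193.
Combined cut positions: 11, 32, 64, 78, 98, 193.
Linear molecule, 6 cuts → 7 fragments:
  1–11 → 11 bp
  12–32 → 21 bp
  33–64 → 32 bp
  65–78 → 14 bp
  79–98 → 20 bp
  99–193 → 95 bp
  194–221 → 28 bp
Sorted largest to smallest: 95, 32, 28, 21, 20, 14, 11 bp.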